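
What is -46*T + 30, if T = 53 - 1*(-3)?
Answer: -2546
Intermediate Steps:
T = 56 (T = 53 + 3 = 56)
-46*T + 30 = -46*56 + 30 = -2576 + 30 = -2546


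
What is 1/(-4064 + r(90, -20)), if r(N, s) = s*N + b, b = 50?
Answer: -1/5814 ≈ -0.00017200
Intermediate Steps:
r(N, s) = 50 + N*s (r(N, s) = s*N + 50 = N*s + 50 = 50 + N*s)
1/(-4064 + r(90, -20)) = 1/(-4064 + (50 + 90*(-20))) = 1/(-4064 + (50 - 1800)) = 1/(-4064 - 1750) = 1/(-5814) = -1/5814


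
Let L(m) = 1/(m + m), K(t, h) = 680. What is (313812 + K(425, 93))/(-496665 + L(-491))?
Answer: -308831144/487725031 ≈ -0.63321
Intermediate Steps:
L(m) = 1/(2*m)
(313812 + K(425, 93))/(-496665 + L(-491)) = (313812 + 680)/(-496665 + (1/2)/(-491)) = 314492/(-496665 + (1/2)*(-1/491)) = 314492/(-496665 - 1/982) = 314492/(-487725031/982) = 314492*(-982/487725031) = -308831144/487725031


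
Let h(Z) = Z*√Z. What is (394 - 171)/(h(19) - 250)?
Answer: -55750/55641 - 4237*√19/55641 ≈ -1.3339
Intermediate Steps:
h(Z) = Z^(3/2)
(394 - 171)/(h(19) - 250) = (394 - 171)/(19^(3/2) - 250) = 223/(19*√19 - 250) = 223/(-250 + 19*√19)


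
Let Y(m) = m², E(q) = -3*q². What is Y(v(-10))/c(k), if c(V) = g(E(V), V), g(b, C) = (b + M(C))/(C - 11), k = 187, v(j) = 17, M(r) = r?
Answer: -17/35 ≈ -0.48571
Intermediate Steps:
g(b, C) = (C + b)/(-11 + C) (g(b, C) = (b + C)/(C - 11) = (C + b)/(-11 + C))
c(V) = (V - 3*V²)/(-11 + V)
Y(v(-10))/c(k) = 17²/((187*(1 - 3*187)/(-11 + 187))) = 289/((187*(1 - 561)/176)) = 289/((187*(1/176)*(-560))) = 289/(-595) = 289*(-1/595) = -17/35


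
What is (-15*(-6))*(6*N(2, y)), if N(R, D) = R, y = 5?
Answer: 1080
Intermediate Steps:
(-15*(-6))*(6*N(2, y)) = (-15*(-6))*(6*2) = 90*12 = 1080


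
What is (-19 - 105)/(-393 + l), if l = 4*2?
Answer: 124/385 ≈ 0.32208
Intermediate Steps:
l = 8
(-19 - 105)/(-393 + l) = (-19 - 105)/(-393 + 8) = -124/(-385) = -124*(-1/385) = 124/385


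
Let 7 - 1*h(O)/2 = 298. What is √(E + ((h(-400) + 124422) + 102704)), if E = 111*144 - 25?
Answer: √242503 ≈ 492.45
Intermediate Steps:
E = 15959 (E = 15984 - 25 = 15959)
h(O) = -582 (h(O) = 14 - 2*298 = 14 - 596 = -582)
√(E + ((h(-400) + 124422) + 102704)) = √(15959 + ((-582 + 124422) + 102704)) = √(15959 + (123840 + 102704)) = √(15959 + 226544) = √242503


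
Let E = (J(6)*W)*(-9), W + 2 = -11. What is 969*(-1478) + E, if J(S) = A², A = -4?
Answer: -1430310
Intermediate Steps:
W = -13 (W = -2 - 11 = -13)
J(S) = 16 (J(S) = (-4)² = 16)
E = 1872 (E = (16*(-13))*(-9) = -208*(-9) = 1872)
969*(-1478) + E = 969*(-1478) + 1872 = -1432182 + 1872 = -1430310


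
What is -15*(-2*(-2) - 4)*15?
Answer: 0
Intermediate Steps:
-15*(-2*(-2) - 4)*15 = -15*(4 - 4)*15 = -15*0*15 = 0*15 = 0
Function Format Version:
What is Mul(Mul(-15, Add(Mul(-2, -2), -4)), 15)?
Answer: 0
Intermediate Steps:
Mul(Mul(-15, Add(Mul(-2, -2), -4)), 15) = Mul(Mul(-15, Add(4, -4)), 15) = Mul(Mul(-15, 0), 15) = Mul(0, 15) = 0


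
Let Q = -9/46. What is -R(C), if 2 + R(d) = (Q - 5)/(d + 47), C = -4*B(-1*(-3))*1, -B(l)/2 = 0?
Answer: 4563/2162 ≈ 2.1105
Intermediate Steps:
B(l) = 0 (B(l) = -2*0 = 0)
Q = -9/46 (Q = -9*1/46 = -9/46 ≈ -0.19565)
C = 0 (C = -4*0*1 = 0*1 = 0)
R(d) = -2 - 239/(46*(47 + d)) (R(d) = -2 + (-9/46 - 5)/(d + 47) = -2 - 239/(46*(47 + d)))
-R(C) = -(-4563 - 92*0)/(46*(47 + 0)) = -(-4563 + 0)/(46*47) = -(-4563)/(46*47) = -1*(-4563/2162) = 4563/2162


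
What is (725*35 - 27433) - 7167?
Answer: -9225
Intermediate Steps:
(725*35 - 27433) - 7167 = (25375 - 27433) - 7167 = -2058 - 7167 = -9225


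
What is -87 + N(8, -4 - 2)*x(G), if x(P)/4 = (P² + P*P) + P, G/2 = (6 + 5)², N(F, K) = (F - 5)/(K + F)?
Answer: 704133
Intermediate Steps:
N(F, K) = (-5 + F)/(F + K)
G = 242 (G = 2*(6 + 5)² = 2*11² = 2*121 = 242)
x(P) = 4*P + 8*P² (x(P) = 4*((P² + P*P) + P) = 4*((P² + P²) + P) = 4*(2*P² + P) = 4*(P + 2*P²) = 4*P + 8*P²)
-87 + N(8, -4 - 2)*x(G) = -87 + ((-5 + 8)/(8 + (-4 - 2)))*(4*242*(1 + 2*242)) = -87 + (3/(8 - 6))*(4*242*(1 + 484)) = -87 + (3/2)*(4*242*485) = -87 + ((½)*3)*469480 = -87 + (3/2)*469480 = -87 + 704220 = 704133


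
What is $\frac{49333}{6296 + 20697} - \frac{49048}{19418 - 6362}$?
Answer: $- \frac{84982627}{44052576} \approx -1.9291$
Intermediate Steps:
$\frac{49333}{6296 + 20697} - \frac{49048}{19418 - 6362} = \frac{49333}{26993} - \frac{49048}{13056} = 49333 \cdot \frac{1}{26993} - \frac{6131}{1632} = \frac{49333}{26993} - \frac{6131}{1632} = - \frac{84982627}{44052576}$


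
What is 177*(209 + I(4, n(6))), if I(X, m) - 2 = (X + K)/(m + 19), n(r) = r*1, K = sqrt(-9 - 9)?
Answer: 934383/25 + 531*I*sqrt(2)/25 ≈ 37375.0 + 30.038*I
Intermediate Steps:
K = 3*I*sqrt(2) (K = sqrt(-18) = 3*I*sqrt(2) ≈ 4.2426*I)
n(r) = r
I(X, m) = 2 + (X + 3*I*sqrt(2))/(19 + m) (I(X, m) = 2 + (X + 3*I*sqrt(2))/(m + 19) = 2 + (X + 3*I*sqrt(2))/(19 + m))
177*(209 + I(4, n(6))) = 177*(209 + (38 + 4 + 2*6 + 3*I*sqrt(2))/(19 + 6)) = 177*(209 + (38 + 4 + 12 + 3*I*sqrt(2))/25) = 177*(209 + (54 + 3*I*sqrt(2))/25) = 177*(209 + (54/25 + 3*I*sqrt(2)/25)) = 177*(5279/25 + 3*I*sqrt(2)/25) = 934383/25 + 531*I*sqrt(2)/25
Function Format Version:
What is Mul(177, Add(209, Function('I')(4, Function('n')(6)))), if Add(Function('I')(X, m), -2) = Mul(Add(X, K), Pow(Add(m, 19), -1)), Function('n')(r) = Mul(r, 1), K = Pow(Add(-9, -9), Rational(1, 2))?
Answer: Add(Rational(934383, 25), Mul(Rational(531, 25), I, Pow(2, Rational(1, 2)))) ≈ Add(37375., Mul(30.038, I))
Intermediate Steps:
K = Mul(3, I, Pow(2, Rational(1, 2))) (K = Pow(-18, Rational(1, 2)) = Mul(3, I, Pow(2, Rational(1, 2))) ≈ Mul(4.2426, I))
Function('n')(r) = r
Function('I')(X, m) = Add(2, Mul(Pow(Add(19, m), -1), Add(X, Mul(3, I, Pow(2, Rational(1, 2)))))) (Function('I')(X, m) = Add(2, Mul(Add(X, Mul(3, I, Pow(2, Rational(1, 2)))), Pow(Add(m, 19), -1))) = Add(2, Mul(Add(X, Mul(3, I, Pow(2, Rational(1, 2)))), Pow(Add(19, m), -1))) = Add(2, Mul(Pow(Add(19, m), -1), Add(X, Mul(3, I, Pow(2, Rational(1, 2)))))))
Mul(177, Add(209, Function('I')(4, Function('n')(6)))) = Mul(177, Add(209, Mul(Pow(Add(19, 6), -1), Add(38, 4, Mul(2, 6), Mul(3, I, Pow(2, Rational(1, 2))))))) = Mul(177, Add(209, Mul(Pow(25, -1), Add(38, 4, 12, Mul(3, I, Pow(2, Rational(1, 2))))))) = Mul(177, Add(209, Mul(Rational(1, 25), Add(54, Mul(3, I, Pow(2, Rational(1, 2))))))) = Mul(177, Add(209, Add(Rational(54, 25), Mul(Rational(3, 25), I, Pow(2, Rational(1, 2)))))) = Mul(177, Add(Rational(5279, 25), Mul(Rational(3, 25), I, Pow(2, Rational(1, 2))))) = Add(Rational(934383, 25), Mul(Rational(531, 25), I, Pow(2, Rational(1, 2))))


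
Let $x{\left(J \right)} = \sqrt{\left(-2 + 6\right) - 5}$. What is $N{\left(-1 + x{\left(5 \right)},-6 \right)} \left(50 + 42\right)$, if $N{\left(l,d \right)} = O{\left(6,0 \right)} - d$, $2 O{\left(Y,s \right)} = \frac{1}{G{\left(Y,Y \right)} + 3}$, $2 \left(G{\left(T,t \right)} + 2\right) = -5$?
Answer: $\frac{1564}{3} \approx 521.33$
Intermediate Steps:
$G{\left(T,t \right)} = - \frac{9}{2}$ ($G{\left(T,t \right)} = -2 + \frac{1}{2} \left(-5\right) = -2 - \frac{5}{2} = - \frac{9}{2}$)
$O{\left(Y,s \right)} = - \frac{1}{3}$ ($O{\left(Y,s \right)} = \frac{1}{2 \left(- \frac{9}{2} + 3\right)} = \frac{1}{2 \left(- \frac{3}{2}\right)} = \frac{1}{2} \left(- \frac{2}{3}\right) = - \frac{1}{3}$)
$x{\left(J \right)} = i$ ($x{\left(J \right)} = \sqrt{4 - 5} = \sqrt{-1} = i$)
$N{\left(l,d \right)} = - \frac{1}{3} - d$
$N{\left(-1 + x{\left(5 \right)},-6 \right)} \left(50 + 42\right) = \left(- \frac{1}{3} - -6\right) \left(50 + 42\right) = \left(- \frac{1}{3} + 6\right) 92 = \frac{17}{3} \cdot 92 = \frac{1564}{3}$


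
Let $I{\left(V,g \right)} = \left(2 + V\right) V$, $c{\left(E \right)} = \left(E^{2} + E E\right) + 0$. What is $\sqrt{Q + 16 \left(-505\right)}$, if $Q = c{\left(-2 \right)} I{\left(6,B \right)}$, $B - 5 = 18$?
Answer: $4 i \sqrt{481} \approx 87.727 i$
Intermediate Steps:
$B = 23$ ($B = 5 + 18 = 23$)
$c{\left(E \right)} = 2 E^{2}$ ($c{\left(E \right)} = \left(E^{2} + E^{2}\right) + 0 = 2 E^{2} + 0 = 2 E^{2}$)
$I{\left(V,g \right)} = V \left(2 + V\right)$
$Q = 384$ ($Q = 2 \left(-2\right)^{2} \cdot 6 \left(2 + 6\right) = 2 \cdot 4 \cdot 6 \cdot 8 = 8 \cdot 48 = 384$)
$\sqrt{Q + 16 \left(-505\right)} = \sqrt{384 + 16 \left(-505\right)} = \sqrt{384 - 8080} = \sqrt{-7696} = 4 i \sqrt{481}$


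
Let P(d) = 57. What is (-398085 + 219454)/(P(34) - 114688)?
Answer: 178631/114631 ≈ 1.5583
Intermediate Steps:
(-398085 + 219454)/(P(34) - 114688) = (-398085 + 219454)/(57 - 114688) = -178631/(-114631) = -178631*(-1/114631) = 178631/114631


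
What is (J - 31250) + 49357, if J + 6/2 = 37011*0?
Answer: 18104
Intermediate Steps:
J = -3 (J = -3 + 37011*0 = -3 + 0 = -3)
(J - 31250) + 49357 = (-3 - 31250) + 49357 = -31253 + 49357 = 18104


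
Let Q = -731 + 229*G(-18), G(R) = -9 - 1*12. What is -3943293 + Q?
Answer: -3948833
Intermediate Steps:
G(R) = -21 (G(R) = -9 - 12 = -21)
Q = -5540 (Q = -731 + 229*(-21) = -731 - 4809 = -5540)
-3943293 + Q = -3943293 - 5540 = -3948833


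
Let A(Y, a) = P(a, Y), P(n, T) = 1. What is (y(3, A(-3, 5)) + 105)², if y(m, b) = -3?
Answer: 10404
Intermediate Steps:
A(Y, a) = 1
(y(3, A(-3, 5)) + 105)² = (-3 + 105)² = 102² = 10404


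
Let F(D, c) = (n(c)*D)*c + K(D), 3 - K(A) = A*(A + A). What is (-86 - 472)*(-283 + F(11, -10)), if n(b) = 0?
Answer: 291276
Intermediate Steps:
K(A) = 3 - 2*A**2 (K(A) = 3 - A*(A + A) = 3 - A*2*A = 3 - 2*A**2)
F(D, c) = 3 - 2*D**2 (F(D, c) = (0*D)*c + (3 - 2*D**2) = 0*c + (3 - 2*D**2) = 0 + (3 - 2*D**2) = 3 - 2*D**2)
(-86 - 472)*(-283 + F(11, -10)) = (-86 - 472)*(-283 + (3 - 2*11**2)) = -558*(-283 + (3 - 2*121)) = -558*(-283 + (3 - 242)) = -558*(-283 - 239) = -558*(-522) = 291276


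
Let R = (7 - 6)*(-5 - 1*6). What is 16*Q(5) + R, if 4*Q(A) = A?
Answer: 9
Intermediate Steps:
Q(A) = A/4
R = -11 (R = 1*(-5 - 6) = 1*(-11) = -11)
16*Q(5) + R = 16*((1/4)*5) - 11 = 16*(5/4) - 11 = 20 - 11 = 9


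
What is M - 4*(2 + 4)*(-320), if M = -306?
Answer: 7374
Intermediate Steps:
M - 4*(2 + 4)*(-320) = -306 - 4*(2 + 4)*(-320) = -306 - 4*6*(-320) = -306 - 24*(-320) = -306 + 7680 = 7374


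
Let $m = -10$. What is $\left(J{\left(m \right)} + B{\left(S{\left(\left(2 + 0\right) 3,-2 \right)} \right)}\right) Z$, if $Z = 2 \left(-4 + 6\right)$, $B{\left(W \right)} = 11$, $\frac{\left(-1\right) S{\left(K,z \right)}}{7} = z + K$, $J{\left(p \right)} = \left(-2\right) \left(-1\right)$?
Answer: $52$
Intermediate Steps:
$J{\left(p \right)} = 2$
$S{\left(K,z \right)} = - 7 K - 7 z$ ($S{\left(K,z \right)} = - 7 \left(z + K\right) = - 7 \left(K + z\right) = - 7 K - 7 z$)
$Z = 4$ ($Z = 2 \cdot 2 = 4$)
$\left(J{\left(m \right)} + B{\left(S{\left(\left(2 + 0\right) 3,-2 \right)} \right)}\right) Z = \left(2 + 11\right) 4 = 13 \cdot 4 = 52$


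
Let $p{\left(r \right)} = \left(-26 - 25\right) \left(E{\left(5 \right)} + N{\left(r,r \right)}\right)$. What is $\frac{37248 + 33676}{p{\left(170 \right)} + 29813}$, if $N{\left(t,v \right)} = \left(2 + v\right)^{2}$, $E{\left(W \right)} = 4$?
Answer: $- \frac{70924}{1479175} \approx -0.047948$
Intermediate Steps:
$p{\left(r \right)} = -204 - 51 \left(2 + r\right)^{2}$ ($p{\left(r \right)} = \left(-26 - 25\right) \left(4 + \left(2 + r\right)^{2}\right) = - 51 \left(4 + \left(2 + r\right)^{2}\right) = -204 - 51 \left(2 + r\right)^{2}$)
$\frac{37248 + 33676}{p{\left(170 \right)} + 29813} = \frac{37248 + 33676}{\left(-204 - 51 \left(2 + 170\right)^{2}\right) + 29813} = \frac{70924}{\left(-204 - 51 \cdot 172^{2}\right) + 29813} = \frac{70924}{\left(-204 - 1508784\right) + 29813} = \frac{70924}{-1508988 + 29813} = \frac{70924}{-1479175} = 70924 \left(- \frac{1}{1479175}\right) = - \frac{70924}{1479175}$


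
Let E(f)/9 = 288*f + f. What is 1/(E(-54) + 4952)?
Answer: -1/135502 ≈ -7.3800e-6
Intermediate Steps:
E(f) = 2601*f (E(f) = 9*(288*f + f) = 9*(289*f) = 2601*f)
1/(E(-54) + 4952) = 1/(2601*(-54) + 4952) = 1/(-140454 + 4952) = 1/(-135502) = -1/135502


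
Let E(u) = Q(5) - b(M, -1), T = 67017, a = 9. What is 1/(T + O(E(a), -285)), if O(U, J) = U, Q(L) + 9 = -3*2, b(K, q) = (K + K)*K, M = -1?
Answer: 1/67000 ≈ 1.4925e-5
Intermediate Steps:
b(K, q) = 2*K² (b(K, q) = (2*K)*K = 2*K²)
Q(L) = -15 (Q(L) = -9 - 3*2 = -9 - 6 = -15)
E(u) = -17 (E(u) = -15 - 2*(-1)² = -15 - 2 = -17)
1/(T + O(E(a), -285)) = 1/(67017 - 17) = 1/67000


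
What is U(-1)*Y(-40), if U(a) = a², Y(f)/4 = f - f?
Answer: 0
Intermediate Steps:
Y(f) = 0 (Y(f) = 4*(f - f) = 4*0 = 0)
U(-1)*Y(-40) = (-1)²*0 = 1*0 = 0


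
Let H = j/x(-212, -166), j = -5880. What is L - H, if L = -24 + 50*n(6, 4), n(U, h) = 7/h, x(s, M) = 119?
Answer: 3839/34 ≈ 112.91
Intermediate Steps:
H = -840/17 (H = -5880/119 = -5880*1/119 = -840/17 ≈ -49.412)
L = 127/2 (L = -24 + 50*(7/4) = -24 + 175/2 = 127/2 ≈ 63.500)
L - H = 127/2 - 1*(-840/17) = 127/2 + 840/17 = 3839/34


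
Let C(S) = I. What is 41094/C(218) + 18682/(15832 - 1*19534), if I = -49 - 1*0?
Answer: -76522703/90699 ≈ -843.70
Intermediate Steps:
I = -49 (I = -49 + 0 = -49)
C(S) = -49
41094/C(218) + 18682/(15832 - 1*19534) = 41094/(-49) + 18682/(15832 - 1*19534) = 41094*(-1/49) + 18682/(15832 - 19534) = -41094/49 + 18682/(-3702) = -41094/49 + 18682*(-1/3702) = -41094/49 - 9341/1851 = -76522703/90699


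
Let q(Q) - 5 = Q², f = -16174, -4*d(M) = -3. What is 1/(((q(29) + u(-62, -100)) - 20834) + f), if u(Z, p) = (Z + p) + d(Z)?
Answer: -4/145293 ≈ -2.7531e-5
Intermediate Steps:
d(M) = ¾ (d(M) = -¼*(-3) = ¾)
q(Q) = 5 + Q²
u(Z, p) = ¾ + Z + p (u(Z, p) = (Z + p) + ¾ = ¾ + Z + p)
1/(((q(29) + u(-62, -100)) - 20834) + f) = 1/((((5 + 29²) + (¾ - 62 - 100)) - 20834) - 16174) = 1/((((5 + 841) - 645/4) - 20834) - 16174) = 1/(((846 - 645/4) - 20834) - 16174) = 1/((2739/4 - 20834) - 16174) = 1/(-80597/4 - 16174) = 1/(-145293/4) = -4/145293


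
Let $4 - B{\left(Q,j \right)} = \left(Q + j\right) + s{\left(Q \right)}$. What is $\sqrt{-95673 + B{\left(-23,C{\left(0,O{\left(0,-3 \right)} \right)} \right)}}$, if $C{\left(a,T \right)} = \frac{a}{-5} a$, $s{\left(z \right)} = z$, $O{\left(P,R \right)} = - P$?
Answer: $i \sqrt{95623} \approx 309.23 i$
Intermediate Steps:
$C{\left(a,T \right)} = - \frac{a^{2}}{5}$ ($C{\left(a,T \right)} = a \left(- \frac{1}{5}\right) a = - \frac{a}{5} a = - \frac{a^{2}}{5}$)
$B{\left(Q,j \right)} = 4 - j - 2 Q$ ($B{\left(Q,j \right)} = 4 - \left(\left(Q + j\right) + Q\right) = 4 - \left(j + 2 Q\right) = 4 - j - 2 Q$)
$\sqrt{-95673 + B{\left(-23,C{\left(0,O{\left(0,-3 \right)} \right)} \right)}} = \sqrt{-95673 - \left(-50 + 0\right)} = \sqrt{-95673 + \left(4 - \left(- \frac{1}{5}\right) 0 + 46\right)} = \sqrt{-95673 + \left(4 - 0 + 46\right)} = \sqrt{-95673 + \left(4 + 0 + 46\right)} = \sqrt{-95673 + 50} = \sqrt{-95623} = i \sqrt{95623}$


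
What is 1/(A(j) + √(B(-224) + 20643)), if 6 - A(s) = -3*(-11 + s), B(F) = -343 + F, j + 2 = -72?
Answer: -83/13975 - 2*√5019/41925 ≈ -0.0093188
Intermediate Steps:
j = -74 (j = -2 - 72 = -74)
A(s) = -27 + 3*s (A(s) = 6 - (-3)*(-11 + s) = 6 - (33 - 3*s) = 6 + (-33 + 3*s) = -27 + 3*s)
1/(A(j) + √(B(-224) + 20643)) = 1/((-27 + 3*(-74)) + √((-343 - 224) + 20643)) = 1/((-27 - 222) + √(-567 + 20643)) = 1/(-249 + √20076) = 1/(-249 + 2*√5019)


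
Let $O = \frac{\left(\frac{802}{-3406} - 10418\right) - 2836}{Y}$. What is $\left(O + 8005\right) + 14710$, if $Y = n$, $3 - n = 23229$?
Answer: $\frac{898488910733}{39553878} \approx 22716.0$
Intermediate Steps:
$n = -23226$ ($n = 3 - 23229 = -23226$)
$Y = -23226$
$O = \frac{22571963}{39553878}$ ($O = \frac{\left(\frac{802}{-3406} - 10418\right) - 2836}{-23226} = \left(\left(802 \left(- \frac{1}{3406}\right) - 10418\right) - 2836\right) \left(- \frac{1}{23226}\right) = \left(\left(- \frac{401}{1703} - 10418\right) - 2836\right) \left(- \frac{1}{23226}\right) = \left(- \frac{17742255}{1703} - 2836\right) \left(- \frac{1}{23226}\right) = \left(- \frac{22571963}{1703}\right) \left(- \frac{1}{23226}\right) = \frac{22571963}{39553878} \approx 0.57066$)
$\left(O + 8005\right) + 14710 = \left(\frac{22571963}{39553878} + 8005\right) + 14710 = \frac{316651365353}{39553878} + 14710 = \frac{898488910733}{39553878}$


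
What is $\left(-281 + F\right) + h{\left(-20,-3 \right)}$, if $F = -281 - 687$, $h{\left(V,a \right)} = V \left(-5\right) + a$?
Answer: $-1152$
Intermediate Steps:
$h{\left(V,a \right)} = a - 5 V$ ($h{\left(V,a \right)} = - 5 V + a = a - 5 V$)
$F = -968$ ($F = -281 - 687 = -968$)
$\left(-281 + F\right) + h{\left(-20,-3 \right)} = \left(-281 - 968\right) - -97 = -1249 + \left(-3 + 100\right) = -1249 + 97 = -1152$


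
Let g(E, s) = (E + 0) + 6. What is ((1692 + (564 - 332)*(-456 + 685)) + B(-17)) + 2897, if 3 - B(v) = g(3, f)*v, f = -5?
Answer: 57873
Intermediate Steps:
g(E, s) = 6 + E (g(E, s) = E + 6 = 6 + E)
B(v) = 3 - 9*v (B(v) = 3 - (6 + 3)*v = 3 - 9*v)
((1692 + (564 - 332)*(-456 + 685)) + B(-17)) + 2897 = ((1692 + (564 - 332)*(-456 + 685)) + (3 - 9*(-17))) + 2897 = ((1692 + 232*229) + (3 + 153)) + 2897 = ((1692 + 53128) + 156) + 2897 = (54820 + 156) + 2897 = 54976 + 2897 = 57873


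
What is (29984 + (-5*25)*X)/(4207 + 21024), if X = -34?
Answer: 34234/25231 ≈ 1.3568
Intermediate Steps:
(29984 + (-5*25)*X)/(4207 + 21024) = (29984 - 5*25*(-34))/(4207 + 21024) = (29984 - 125*(-34))/25231 = (29984 + 4250)*(1/25231) = 34234*(1/25231) = 34234/25231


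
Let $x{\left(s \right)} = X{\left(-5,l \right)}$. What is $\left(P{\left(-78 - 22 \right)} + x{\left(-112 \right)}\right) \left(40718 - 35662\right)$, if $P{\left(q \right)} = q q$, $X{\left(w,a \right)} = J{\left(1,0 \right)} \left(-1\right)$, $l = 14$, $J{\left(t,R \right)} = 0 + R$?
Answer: $50560000$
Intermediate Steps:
$J{\left(t,R \right)} = R$
$X{\left(w,a \right)} = 0$ ($X{\left(w,a \right)} = 0 \left(-1\right) = 0$)
$x{\left(s \right)} = 0$
$P{\left(q \right)} = q^{2}$
$\left(P{\left(-78 - 22 \right)} + x{\left(-112 \right)}\right) \left(40718 - 35662\right) = \left(\left(-78 - 22\right)^{2} + 0\right) \left(40718 - 35662\right) = \left(\left(-100\right)^{2} + 0\right) 5056 = \left(10000 + 0\right) 5056 = 10000 \cdot 5056 = 50560000$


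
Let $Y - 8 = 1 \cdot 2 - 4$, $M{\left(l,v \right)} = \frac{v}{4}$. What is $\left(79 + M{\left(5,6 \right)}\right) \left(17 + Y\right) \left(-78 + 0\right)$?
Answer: $-144417$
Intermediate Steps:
$M{\left(l,v \right)} = \frac{v}{4}$ ($M{\left(l,v \right)} = v \frac{1}{4} = \frac{v}{4}$)
$Y = 6$ ($Y = 8 + \left(1 \cdot 2 - 4\right) = 8 + \left(2 - 4\right) = 8 - 2 = 6$)
$\left(79 + M{\left(5,6 \right)}\right) \left(17 + Y\right) \left(-78 + 0\right) = \left(79 + \frac{1}{4} \cdot 6\right) \left(17 + 6\right) \left(-78 + 0\right) = \left(79 + \frac{3}{2}\right) 23 \left(-78\right) = \frac{161}{2} \left(-1794\right) = -144417$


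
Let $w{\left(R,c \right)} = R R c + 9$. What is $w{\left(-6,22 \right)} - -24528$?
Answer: $25329$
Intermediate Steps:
$w{\left(R,c \right)} = 9 + c R^{2}$ ($w{\left(R,c \right)} = R^{2} c + 9 = c R^{2} + 9 = 9 + c R^{2}$)
$w{\left(-6,22 \right)} - -24528 = \left(9 + 22 \left(-6\right)^{2}\right) - -24528 = \left(9 + 22 \cdot 36\right) + 24528 = \left(9 + 792\right) + 24528 = 801 + 24528 = 25329$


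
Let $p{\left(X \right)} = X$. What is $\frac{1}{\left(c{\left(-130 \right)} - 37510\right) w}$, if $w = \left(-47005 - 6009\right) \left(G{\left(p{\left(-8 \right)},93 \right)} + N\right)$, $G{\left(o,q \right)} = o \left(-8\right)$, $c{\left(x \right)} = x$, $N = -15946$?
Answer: $- \frac{1}{31691688618720} \approx -3.1554 \cdot 10^{-14}$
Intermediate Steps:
$G{\left(o,q \right)} = - 8 o$
$w = 841968348$ ($w = \left(-47005 - 6009\right) \left(\left(-8\right) \left(-8\right) - 15946\right) = - 53014 \left(64 - 15946\right) = \left(-53014\right) \left(-15882\right) = 841968348$)
$\frac{1}{\left(c{\left(-130 \right)} - 37510\right) w} = \frac{1}{\left(-130 - 37510\right) 841968348} = \frac{1}{-37640} \cdot \frac{1}{841968348} = \left(- \frac{1}{37640}\right) \frac{1}{841968348} = - \frac{1}{31691688618720}$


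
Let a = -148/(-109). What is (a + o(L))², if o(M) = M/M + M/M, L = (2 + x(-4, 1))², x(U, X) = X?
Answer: 133956/11881 ≈ 11.275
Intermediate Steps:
L = 9 (L = (2 + 1)² = 3² = 9)
a = 148/109 (a = -148*(-1/109) = 148/109 ≈ 1.3578)
o(M) = 2 (o(M) = 1 + 1 = 2)
(a + o(L))² = (148/109 + 2)² = (366/109)² = 133956/11881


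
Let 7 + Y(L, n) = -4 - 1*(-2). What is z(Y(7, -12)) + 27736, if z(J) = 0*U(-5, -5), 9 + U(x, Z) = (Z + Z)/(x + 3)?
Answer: 27736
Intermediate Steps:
U(x, Z) = -9 + 2*Z/(3 + x) (U(x, Z) = -9 + (Z + Z)/(x + 3) = -9 + (2*Z)/(3 + x) = -9 + 2*Z/(3 + x))
Y(L, n) = -9 (Y(L, n) = -7 + (-4 - 1*(-2)) = -7 + (-4 + 2) = -7 - 2 = -9)
z(J) = 0 (z(J) = 0*((-27 - 9*(-5) + 2*(-5))/(3 - 5)) = 0*((-27 + 45 - 10)/(-2)) = 0*(-½*8) = 0*(-4) = 0)
z(Y(7, -12)) + 27736 = 0 + 27736 = 27736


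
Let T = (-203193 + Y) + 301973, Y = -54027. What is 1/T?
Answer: 1/44753 ≈ 2.2345e-5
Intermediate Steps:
T = 44753 (T = (-203193 - 54027) + 301973 = -257220 + 301973 = 44753)
1/T = 1/44753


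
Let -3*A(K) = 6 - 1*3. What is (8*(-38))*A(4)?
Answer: 304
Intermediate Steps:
A(K) = -1 (A(K) = -(6 - 1*3)/3 = -(6 - 3)/3 = -⅓*3 = -1)
(8*(-38))*A(4) = (8*(-38))*(-1) = -304*(-1) = 304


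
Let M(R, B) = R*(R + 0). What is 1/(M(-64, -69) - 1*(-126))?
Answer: 1/4222 ≈ 0.00023685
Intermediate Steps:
M(R, B) = R**2 (M(R, B) = R*R = R**2)
1/(M(-64, -69) - 1*(-126)) = 1/((-64)**2 - 1*(-126)) = 1/(4096 + 126) = 1/4222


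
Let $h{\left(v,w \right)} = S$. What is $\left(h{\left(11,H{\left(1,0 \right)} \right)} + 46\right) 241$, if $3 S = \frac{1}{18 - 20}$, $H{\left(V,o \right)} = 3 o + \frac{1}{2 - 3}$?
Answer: $\frac{66275}{6} \approx 11046.0$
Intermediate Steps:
$H{\left(V,o \right)} = -1 + 3 o$ ($H{\left(V,o \right)} = 3 o + \frac{1}{-1} = 3 o - 1 = -1 + 3 o$)
$S = - \frac{1}{6}$ ($S = \frac{1}{3 \left(18 - 20\right)} = \frac{1}{3 \left(-2\right)} = \frac{1}{3} \left(- \frac{1}{2}\right) = - \frac{1}{6} \approx -0.16667$)
$h{\left(v,w \right)} = - \frac{1}{6}$
$\left(h{\left(11,H{\left(1,0 \right)} \right)} + 46\right) 241 = \left(- \frac{1}{6} + 46\right) 241 = \frac{275}{6} \cdot 241 = \frac{66275}{6}$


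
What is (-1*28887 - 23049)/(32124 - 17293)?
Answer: -51936/14831 ≈ -3.5019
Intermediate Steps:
(-1*28887 - 23049)/(32124 - 17293) = (-28887 - 23049)/14831 = -51936*1/14831 = -51936/14831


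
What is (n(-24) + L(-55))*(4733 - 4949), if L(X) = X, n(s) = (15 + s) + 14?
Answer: 10800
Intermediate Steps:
n(s) = 29 + s
(n(-24) + L(-55))*(4733 - 4949) = ((29 - 24) - 55)*(4733 - 4949) = (5 - 55)*(-216) = -50*(-216) = 10800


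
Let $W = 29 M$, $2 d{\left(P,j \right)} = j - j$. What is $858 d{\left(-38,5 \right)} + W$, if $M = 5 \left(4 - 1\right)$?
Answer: $435$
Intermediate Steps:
$M = 15$ ($M = 5 \cdot 3 = 15$)
$d{\left(P,j \right)} = 0$ ($d{\left(P,j \right)} = \frac{j - j}{2} = \frac{1}{2} \cdot 0 = 0$)
$W = 435$ ($W = 29 \cdot 15 = 435$)
$858 d{\left(-38,5 \right)} + W = 858 \cdot 0 + 435 = 0 + 435 = 435$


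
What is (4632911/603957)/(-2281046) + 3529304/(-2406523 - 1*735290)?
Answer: -540241474034794259/480925589009489654 ≈ -1.1233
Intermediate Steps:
(4632911/603957)/(-2281046) + 3529304/(-2406523 - 1*735290) = (4632911*(1/603957))*(-1/2281046) + 3529304/(-2406523 - 735290) = (4632911/603957)*(-1/2281046) + 3529304/(-3141813) = -4632911/1377653699022 + 3529304*(-1/3141813) = -4632911/1377653699022 - 3529304/3141813 = -540241474034794259/480925589009489654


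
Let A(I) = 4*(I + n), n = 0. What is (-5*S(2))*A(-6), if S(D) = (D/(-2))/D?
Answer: -60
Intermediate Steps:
A(I) = 4*I (A(I) = 4*(I + 0) = 4*I)
S(D) = -½ (S(D) = (D*(-½))/D = (-D/2)/D = -½)
(-5*S(2))*A(-6) = (-5*(-½))*(4*(-6)) = (5/2)*(-24) = -60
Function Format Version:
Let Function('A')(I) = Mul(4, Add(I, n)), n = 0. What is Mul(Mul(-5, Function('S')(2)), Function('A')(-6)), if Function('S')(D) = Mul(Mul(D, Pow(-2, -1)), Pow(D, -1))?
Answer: -60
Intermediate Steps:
Function('A')(I) = Mul(4, I) (Function('A')(I) = Mul(4, Add(I, 0)) = Mul(4, I))
Function('S')(D) = Rational(-1, 2) (Function('S')(D) = Mul(Mul(D, Rational(-1, 2)), Pow(D, -1)) = Mul(Mul(Rational(-1, 2), D), Pow(D, -1)) = Rational(-1, 2))
Mul(Mul(-5, Function('S')(2)), Function('A')(-6)) = Mul(Mul(-5, Rational(-1, 2)), Mul(4, -6)) = Mul(Rational(5, 2), -24) = -60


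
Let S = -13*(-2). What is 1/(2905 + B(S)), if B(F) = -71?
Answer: 1/2834 ≈ 0.00035286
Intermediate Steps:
S = 26
1/(2905 + B(S)) = 1/(2905 - 71) = 1/2834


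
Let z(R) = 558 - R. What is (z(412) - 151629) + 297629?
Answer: 146146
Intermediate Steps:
(z(412) - 151629) + 297629 = ((558 - 1*412) - 151629) + 297629 = ((558 - 412) - 151629) + 297629 = (146 - 151629) + 297629 = -151483 + 297629 = 146146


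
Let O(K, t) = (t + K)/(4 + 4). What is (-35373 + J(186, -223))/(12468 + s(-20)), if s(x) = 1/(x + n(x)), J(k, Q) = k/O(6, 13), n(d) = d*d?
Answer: -13411980/4737841 ≈ -2.8308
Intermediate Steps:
O(K, t) = K/8 + t/8 (O(K, t) = (K + t)/8 = (K + t)*(1/8) = K/8 + t/8)
n(d) = d**2
J(k, Q) = 8*k/19 (J(k, Q) = k/((1/8)*6 + (1/8)*13) = k/(3/4 + 13/8) = k/(19/8) = k*(8/19) = 8*k/19)
s(x) = 1/(x + x**2)
(-35373 + J(186, -223))/(12468 + s(-20)) = (-35373 + (8/19)*186)/(12468 + 1/((-20)*(1 - 20))) = (-35373 + 1488/19)/(12468 - 1/20/(-19)) = -670599/(19*(12468 - 1/20*(-1/19))) = -670599/(19*(12468 + 1/380)) = -670599/(19*4737841/380) = -670599/19*380/4737841 = -13411980/4737841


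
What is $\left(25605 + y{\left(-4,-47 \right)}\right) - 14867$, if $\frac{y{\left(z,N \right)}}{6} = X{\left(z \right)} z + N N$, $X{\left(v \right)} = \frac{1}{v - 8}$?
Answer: $23994$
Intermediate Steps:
$X{\left(v \right)} = \frac{1}{-8 + v}$
$y{\left(z,N \right)} = 6 N^{2} + \frac{6 z}{-8 + z}$ ($y{\left(z,N \right)} = 6 \left(\frac{z}{-8 + z} + N N\right) = 6 \left(\frac{z}{-8 + z} + N^{2}\right) = 6 \left(N^{2} + \frac{z}{-8 + z}\right) = 6 N^{2} + \frac{6 z}{-8 + z}$)
$\left(25605 + y{\left(-4,-47 \right)}\right) - 14867 = \left(25605 + \frac{6 \left(-4 + \left(-47\right)^{2} \left(-8 - 4\right)\right)}{-8 - 4}\right) - 14867 = \left(25605 + \frac{6 \left(-4 + 2209 \left(-12\right)\right)}{-12}\right) - 14867 = \left(25605 + 6 \left(- \frac{1}{12}\right) \left(-4 - 26508\right)\right) - 14867 = \left(25605 + 6 \left(- \frac{1}{12}\right) \left(-26512\right)\right) - 14867 = \left(25605 + 13256\right) - 14867 = 38861 - 14867 = 23994$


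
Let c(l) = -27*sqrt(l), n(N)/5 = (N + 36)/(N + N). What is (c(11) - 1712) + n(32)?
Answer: -27307/16 - 27*sqrt(11) ≈ -1796.2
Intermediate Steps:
n(N) = 5*(36 + N)/(2*N) (n(N) = 5*((N + 36)/(N + N)) = 5*((36 + N)/((2*N))) = 5*((36 + N)*(1/(2*N))) = 5*((36 + N)/(2*N)) = 5*(36 + N)/(2*N))
(c(11) - 1712) + n(32) = (-27*sqrt(11) - 1712) + (5/2 + 90/32) = (-1712 - 27*sqrt(11)) + (5/2 + 90*(1/32)) = (-1712 - 27*sqrt(11)) + (5/2 + 45/16) = (-1712 - 27*sqrt(11)) + 85/16 = -27307/16 - 27*sqrt(11)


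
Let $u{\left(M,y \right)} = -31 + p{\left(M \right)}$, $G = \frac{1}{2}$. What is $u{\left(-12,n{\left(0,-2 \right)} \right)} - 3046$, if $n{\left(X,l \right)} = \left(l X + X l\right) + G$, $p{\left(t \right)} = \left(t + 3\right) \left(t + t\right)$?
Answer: $-2861$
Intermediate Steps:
$G = \frac{1}{2} \approx 0.5$
$p{\left(t \right)} = 2 t \left(3 + t\right)$ ($p{\left(t \right)} = \left(3 + t\right) 2 t = 2 t \left(3 + t\right)$)
$n{\left(X,l \right)} = \frac{1}{2} + 2 X l$ ($n{\left(X,l \right)} = \left(l X + X l\right) + \frac{1}{2} = \left(X l + X l\right) + \frac{1}{2} = 2 X l + \frac{1}{2} = \frac{1}{2} + 2 X l$)
$u{\left(M,y \right)} = -31 + 2 M \left(3 + M\right)$
$u{\left(-12,n{\left(0,-2 \right)} \right)} - 3046 = \left(-31 + 2 \left(-12\right) \left(3 - 12\right)\right) - 3046 = \left(-31 + 2 \left(-12\right) \left(-9\right)\right) - 3046 = \left(-31 + 216\right) - 3046 = 185 - 3046 = -2861$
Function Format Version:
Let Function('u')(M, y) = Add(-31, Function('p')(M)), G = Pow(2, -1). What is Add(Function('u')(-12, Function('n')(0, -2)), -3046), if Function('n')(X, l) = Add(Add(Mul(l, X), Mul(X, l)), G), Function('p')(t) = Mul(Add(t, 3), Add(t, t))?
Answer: -2861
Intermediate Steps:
G = Rational(1, 2) ≈ 0.50000
Function('p')(t) = Mul(2, t, Add(3, t)) (Function('p')(t) = Mul(Add(3, t), Mul(2, t)) = Mul(2, t, Add(3, t)))
Function('n')(X, l) = Add(Rational(1, 2), Mul(2, X, l)) (Function('n')(X, l) = Add(Add(Mul(l, X), Mul(X, l)), Rational(1, 2)) = Add(Add(Mul(X, l), Mul(X, l)), Rational(1, 2)) = Add(Mul(2, X, l), Rational(1, 2)) = Add(Rational(1, 2), Mul(2, X, l)))
Function('u')(M, y) = Add(-31, Mul(2, M, Add(3, M)))
Add(Function('u')(-12, Function('n')(0, -2)), -3046) = Add(Add(-31, Mul(2, -12, Add(3, -12))), -3046) = Add(Add(-31, Mul(2, -12, -9)), -3046) = Add(Add(-31, 216), -3046) = Add(185, -3046) = -2861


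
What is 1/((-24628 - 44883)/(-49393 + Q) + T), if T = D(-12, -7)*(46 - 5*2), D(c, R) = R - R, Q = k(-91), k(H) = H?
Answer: 49484/69511 ≈ 0.71189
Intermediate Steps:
Q = -91
D(c, R) = 0
T = 0 (T = 0*(46 - 5*2) = 0*(46 - 10) = 0*36 = 0)
1/((-24628 - 44883)/(-49393 + Q) + T) = 1/((-24628 - 44883)/(-49393 - 91) + 0) = 1/(-69511/(-49484) + 0) = 1/(-69511*(-1/49484) + 0) = 1/(69511/49484 + 0) = 1/(69511/49484) = 49484/69511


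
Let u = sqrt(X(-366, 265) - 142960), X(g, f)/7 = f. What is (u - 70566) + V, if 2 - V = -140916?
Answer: 70352 + I*sqrt(141105) ≈ 70352.0 + 375.64*I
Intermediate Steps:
V = 140918 (V = 2 - 1*(-140916) = 2 + 140916 = 140918)
X(g, f) = 7*f
u = I*sqrt(141105) (u = sqrt(7*265 - 142960) = sqrt(1855 - 142960) = sqrt(-141105) = I*sqrt(141105) ≈ 375.64*I)
(u - 70566) + V = (I*sqrt(141105) - 70566) + 140918 = (-70566 + I*sqrt(141105)) + 140918 = 70352 + I*sqrt(141105)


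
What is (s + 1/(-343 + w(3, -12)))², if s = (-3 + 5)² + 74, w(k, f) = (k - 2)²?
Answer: 711555625/116964 ≈ 6083.5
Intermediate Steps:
w(k, f) = (-2 + k)²
s = 78 (s = 2² + 74 = 4 + 74 = 78)
(s + 1/(-343 + w(3, -12)))² = (78 + 1/(-343 + (-2 + 3)²))² = (78 + 1/(-343 + 1²))² = (78 + 1/(-343 + 1))² = (78 + 1/(-342))² = (78 - 1/342)² = (26675/342)² = 711555625/116964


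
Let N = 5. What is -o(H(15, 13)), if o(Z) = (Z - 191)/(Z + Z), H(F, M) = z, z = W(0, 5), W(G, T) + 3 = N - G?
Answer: 189/4 ≈ 47.250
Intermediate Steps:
W(G, T) = 2 - G (W(G, T) = -3 + (5 - G) = 2 - G)
z = 2 (z = 2 - 1*0 = 2 + 0 = 2)
H(F, M) = 2
o(Z) = (-191 + Z)/(2*Z) (o(Z) = (-191 + Z)/((2*Z)) = (-191 + Z)*(1/(2*Z)) = (-191 + Z)/(2*Z))
-o(H(15, 13)) = -(-191 + 2)/(2*2) = -(-189)/(2*2) = -1*(-189/4) = 189/4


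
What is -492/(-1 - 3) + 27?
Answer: 150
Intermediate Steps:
-492/(-1 - 3) + 27 = -492/(-4) + 27 = -492*(-1)/4 + 27 = -41*(-3) + 27 = 123 + 27 = 150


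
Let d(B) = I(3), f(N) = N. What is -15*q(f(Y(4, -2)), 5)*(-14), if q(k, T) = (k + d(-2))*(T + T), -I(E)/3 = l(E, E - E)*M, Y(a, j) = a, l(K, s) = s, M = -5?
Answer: 8400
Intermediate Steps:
I(E) = 0 (I(E) = -3*(E - E)*(-5) = -0*(-5) = -3*0 = 0)
d(B) = 0
q(k, T) = 2*T*k (q(k, T) = (k + 0)*(T + T) = k*(2*T) = 2*T*k)
-15*q(f(Y(4, -2)), 5)*(-14) = -30*5*4*(-14) = -15*40*(-14) = -600*(-14) = 8400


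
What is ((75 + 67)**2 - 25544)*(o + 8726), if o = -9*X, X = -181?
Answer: -55709900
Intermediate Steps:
o = 1629 (o = -9*(-181) = 1629)
((75 + 67)**2 - 25544)*(o + 8726) = ((75 + 67)**2 - 25544)*(1629 + 8726) = (142**2 - 25544)*10355 = (20164 - 25544)*10355 = -5380*10355 = -55709900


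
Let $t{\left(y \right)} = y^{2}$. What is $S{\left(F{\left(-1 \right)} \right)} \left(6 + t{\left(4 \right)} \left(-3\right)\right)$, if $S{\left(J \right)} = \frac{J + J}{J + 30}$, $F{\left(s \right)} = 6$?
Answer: $-14$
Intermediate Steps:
$S{\left(J \right)} = \frac{2 J}{30 + J}$
$S{\left(F{\left(-1 \right)} \right)} \left(6 + t{\left(4 \right)} \left(-3\right)\right) = 2 \cdot 6 \frac{1}{30 + 6} \left(6 + 4^{2} \left(-3\right)\right) = 2 \cdot 6 \cdot \frac{1}{36} \left(6 + 16 \left(-3\right)\right) = 2 \cdot 6 \cdot \frac{1}{36} \left(6 - 48\right) = \frac{1}{3} \left(-42\right) = -14$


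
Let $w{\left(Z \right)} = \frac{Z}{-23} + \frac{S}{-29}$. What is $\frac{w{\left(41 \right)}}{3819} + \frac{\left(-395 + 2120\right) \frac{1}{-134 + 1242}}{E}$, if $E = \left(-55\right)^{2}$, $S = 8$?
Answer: $- \frac{8313527}{341507796564} \approx -2.4344 \cdot 10^{-5}$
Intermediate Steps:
$w{\left(Z \right)} = - \frac{8}{29} - \frac{Z}{23}$ ($w{\left(Z \right)} = \frac{Z}{-23} + \frac{8}{-29} = Z \left(- \frac{1}{23}\right) + 8 \left(- \frac{1}{29}\right) = - \frac{Z}{23} - \frac{8}{29} = - \frac{8}{29} - \frac{Z}{23}$)
$E = 3025$
$\frac{w{\left(41 \right)}}{3819} + \frac{\left(-395 + 2120\right) \frac{1}{-134 + 1242}}{E} = \frac{- \frac{8}{29} - \frac{41}{23}}{3819} + \frac{\left(-395 + 2120\right) \frac{1}{-134 + 1242}}{3025} = \left(- \frac{8}{29} - \frac{41}{23}\right) \frac{1}{3819} + \frac{1725}{1108} \cdot \frac{1}{3025} = \left(- \frac{1373}{667}\right) \frac{1}{3819} + 1725 \cdot \frac{1}{1108} \cdot \frac{1}{3025} = - \frac{1373}{2547273} + \frac{1725}{1108} \cdot \frac{1}{3025} = - \frac{1373}{2547273} + \frac{69}{134068} = - \frac{8313527}{341507796564}$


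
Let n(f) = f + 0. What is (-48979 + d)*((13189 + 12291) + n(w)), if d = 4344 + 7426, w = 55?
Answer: -950131815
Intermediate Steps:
n(f) = f
d = 11770
(-48979 + d)*((13189 + 12291) + n(w)) = (-48979 + 11770)*((13189 + 12291) + 55) = -37209*(25480 + 55) = -37209*25535 = -950131815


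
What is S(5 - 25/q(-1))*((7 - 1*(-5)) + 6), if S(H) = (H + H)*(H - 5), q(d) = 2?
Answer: 3375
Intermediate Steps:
S(H) = 2*H*(-5 + H) (S(H) = (2*H)*(-5 + H) = 2*H*(-5 + H))
S(5 - 25/q(-1))*((7 - 1*(-5)) + 6) = (2*(5 - 25/2)*(-5 + (5 - 25/2)))*((7 - 1*(-5)) + 6) = (2*(5 - 25/2)*(-5 + (5 - 25/2)))*((7 + 5) + 6) = (2*(5 - 5*5/2)*(-5 + (5 - 5*5/2)))*(12 + 6) = (2*(5 - 25/2)*(-5 + (5 - 25/2)))*18 = (2*(-15/2)*(-5 - 15/2))*18 = (2*(-15/2)*(-25/2))*18 = (375/2)*18 = 3375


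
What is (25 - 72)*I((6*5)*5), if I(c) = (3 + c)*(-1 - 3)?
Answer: 28764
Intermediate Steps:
I(c) = -12 - 4*c (I(c) = (3 + c)*(-4) = -12 - 4*c)
(25 - 72)*I((6*5)*5) = (25 - 72)*(-12 - 4*6*5*5) = -47*(-12 - 120*5) = -47*(-12 - 4*150) = -47*(-12 - 600) = -47*(-612) = 28764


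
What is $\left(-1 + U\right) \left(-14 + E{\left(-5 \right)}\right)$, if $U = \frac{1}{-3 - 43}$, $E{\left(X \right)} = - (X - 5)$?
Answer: $\frac{94}{23} \approx 4.087$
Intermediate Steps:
$E{\left(X \right)} = 5 - X$ ($E{\left(X \right)} = - (-5 + X) = 5 - X$)
$U = - \frac{1}{46}$ ($U = \frac{1}{-46} = - \frac{1}{46} \approx -0.021739$)
$\left(-1 + U\right) \left(-14 + E{\left(-5 \right)}\right) = \left(-1 - \frac{1}{46}\right) \left(-14 + \left(5 - -5\right)\right) = - \frac{47 \left(-14 + \left(5 + 5\right)\right)}{46} = - \frac{47 \left(-14 + 10\right)}{46} = \left(- \frac{47}{46}\right) \left(-4\right) = \frac{94}{23}$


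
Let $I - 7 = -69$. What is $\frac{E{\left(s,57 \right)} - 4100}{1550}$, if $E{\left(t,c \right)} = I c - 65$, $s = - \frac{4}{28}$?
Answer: $- \frac{7699}{1550} \approx -4.9671$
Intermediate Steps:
$I = -62$ ($I = 7 - 69 = -62$)
$s = - \frac{1}{7}$ ($s = \left(-4\right) \frac{1}{28} = - \frac{1}{7} \approx -0.14286$)
$E{\left(t,c \right)} = -65 - 62 c$ ($E{\left(t,c \right)} = - 62 c - 65 = -65 - 62 c$)
$\frac{E{\left(s,57 \right)} - 4100}{1550} = \frac{\left(-65 - 3534\right) - 4100}{1550} = \left(\left(-65 - 3534\right) - 4100\right) \frac{1}{1550} = \left(-3599 - 4100\right) \frac{1}{1550} = \left(-7699\right) \frac{1}{1550} = - \frac{7699}{1550}$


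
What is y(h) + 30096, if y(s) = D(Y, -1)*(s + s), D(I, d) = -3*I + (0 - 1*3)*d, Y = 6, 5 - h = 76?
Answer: 32226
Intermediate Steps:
h = -71 (h = 5 - 1*76 = 5 - 76 = -71)
D(I, d) = -3*I - 3*d (D(I, d) = -3*I + (0 - 3)*d = -3*I - 3*d)
y(s) = -30*s (y(s) = (-3*6 - 3*(-1))*(s + s) = (-18 + 3)*(2*s) = -30*s)
y(h) + 30096 = -30*(-71) + 30096 = 2130 + 30096 = 32226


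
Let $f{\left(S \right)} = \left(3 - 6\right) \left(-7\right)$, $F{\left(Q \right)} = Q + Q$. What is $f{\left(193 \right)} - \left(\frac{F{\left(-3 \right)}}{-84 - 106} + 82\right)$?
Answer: $- \frac{5798}{95} \approx -61.032$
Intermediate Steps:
$F{\left(Q \right)} = 2 Q$
$f{\left(S \right)} = 21$ ($f{\left(S \right)} = \left(-3\right) \left(-7\right) = 21$)
$f{\left(193 \right)} - \left(\frac{F{\left(-3 \right)}}{-84 - 106} + 82\right) = 21 - \left(\frac{2 \left(-3\right)}{-84 - 106} + 82\right) = 21 - \left(\frac{1}{-190} \left(-6\right) + 82\right) = 21 - \left(\left(- \frac{1}{190}\right) \left(-6\right) + 82\right) = 21 - \left(\frac{3}{95} + 82\right) = 21 - \frac{7793}{95} = - \frac{5798}{95}$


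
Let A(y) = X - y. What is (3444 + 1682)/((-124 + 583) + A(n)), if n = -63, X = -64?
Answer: 2563/229 ≈ 11.192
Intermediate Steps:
A(y) = -64 - y
(3444 + 1682)/((-124 + 583) + A(n)) = (3444 + 1682)/((-124 + 583) + (-64 - 1*(-63))) = 5126/(459 + (-64 + 63)) = 5126/(459 - 1) = 5126/458 = 5126*(1/458) = 2563/229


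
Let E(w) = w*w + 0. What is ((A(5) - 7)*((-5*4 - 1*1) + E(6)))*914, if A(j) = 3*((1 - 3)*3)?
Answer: -342750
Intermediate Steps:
E(w) = w² (E(w) = w² + 0 = w²)
A(j) = -18 (A(j) = 3*(-2*3) = 3*(-6) = -18)
((A(5) - 7)*((-5*4 - 1*1) + E(6)))*914 = ((-18 - 7)*((-5*4 - 1*1) + 6²))*914 = -25*((-20 - 1) + 36)*914 = -25*(-21 + 36)*914 = -25*15*914 = -375*914 = -342750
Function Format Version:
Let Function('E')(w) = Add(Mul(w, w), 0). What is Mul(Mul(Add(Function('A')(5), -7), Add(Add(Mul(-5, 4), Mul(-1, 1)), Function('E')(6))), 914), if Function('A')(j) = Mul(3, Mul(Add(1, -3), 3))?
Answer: -342750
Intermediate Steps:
Function('E')(w) = Pow(w, 2) (Function('E')(w) = Add(Pow(w, 2), 0) = Pow(w, 2))
Function('A')(j) = -18 (Function('A')(j) = Mul(3, Mul(-2, 3)) = Mul(3, -6) = -18)
Mul(Mul(Add(Function('A')(5), -7), Add(Add(Mul(-5, 4), Mul(-1, 1)), Function('E')(6))), 914) = Mul(Mul(Add(-18, -7), Add(Add(Mul(-5, 4), Mul(-1, 1)), Pow(6, 2))), 914) = Mul(Mul(-25, Add(Add(-20, -1), 36)), 914) = Mul(Mul(-25, Add(-21, 36)), 914) = Mul(Mul(-25, 15), 914) = Mul(-375, 914) = -342750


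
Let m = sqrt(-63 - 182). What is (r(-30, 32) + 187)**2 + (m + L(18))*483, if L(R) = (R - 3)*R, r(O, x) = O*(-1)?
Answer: 177499 + 3381*I*sqrt(5) ≈ 1.775e+5 + 7560.1*I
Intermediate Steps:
r(O, x) = -O
L(R) = R*(-3 + R) (L(R) = (-3 + R)*R = R*(-3 + R))
m = 7*I*sqrt(5) (m = sqrt(-245) = 7*I*sqrt(5) ≈ 15.652*I)
(r(-30, 32) + 187)**2 + (m + L(18))*483 = (-1*(-30) + 187)**2 + (7*I*sqrt(5) + 18*(-3 + 18))*483 = (30 + 187)**2 + (7*I*sqrt(5) + 18*15)*483 = 217**2 + (7*I*sqrt(5) + 270)*483 = 47089 + (270 + 7*I*sqrt(5))*483 = 47089 + (130410 + 3381*I*sqrt(5)) = 177499 + 3381*I*sqrt(5)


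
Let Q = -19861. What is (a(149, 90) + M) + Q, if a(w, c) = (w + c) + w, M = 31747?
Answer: 12274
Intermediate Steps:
a(w, c) = c + 2*w (a(w, c) = (c + w) + w = c + 2*w)
(a(149, 90) + M) + Q = ((90 + 2*149) + 31747) - 19861 = ((90 + 298) + 31747) - 19861 = (388 + 31747) - 19861 = 32135 - 19861 = 12274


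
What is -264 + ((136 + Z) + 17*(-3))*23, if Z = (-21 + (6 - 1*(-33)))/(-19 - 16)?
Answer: 58771/35 ≈ 1679.2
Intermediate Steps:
Z = -18/35 (Z = (-21 + (6 + 33))/(-35) = (-21 + 39)*(-1/35) = 18*(-1/35) = -18/35 ≈ -0.51429)
-264 + ((136 + Z) + 17*(-3))*23 = -264 + ((136 - 18/35) + 17*(-3))*23 = -264 + (4742/35 - 51)*23 = -264 + (2957/35)*23 = -264 + 68011/35 = 58771/35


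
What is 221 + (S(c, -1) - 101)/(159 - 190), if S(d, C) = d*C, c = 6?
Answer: 6958/31 ≈ 224.45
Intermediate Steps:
S(d, C) = C*d
221 + (S(c, -1) - 101)/(159 - 190) = 221 + (-1*6 - 101)/(159 - 190) = 221 + (-6 - 101)/(-31) = 221 - 107*(-1/31) = 221 + 107/31 = 6958/31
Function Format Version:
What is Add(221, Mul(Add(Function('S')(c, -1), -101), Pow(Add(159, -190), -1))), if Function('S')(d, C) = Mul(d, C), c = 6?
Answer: Rational(6958, 31) ≈ 224.45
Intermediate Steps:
Function('S')(d, C) = Mul(C, d)
Add(221, Mul(Add(Function('S')(c, -1), -101), Pow(Add(159, -190), -1))) = Add(221, Mul(Add(Mul(-1, 6), -101), Pow(Add(159, -190), -1))) = Add(221, Mul(Add(-6, -101), Pow(-31, -1))) = Add(221, Mul(-107, Rational(-1, 31))) = Add(221, Rational(107, 31)) = Rational(6958, 31)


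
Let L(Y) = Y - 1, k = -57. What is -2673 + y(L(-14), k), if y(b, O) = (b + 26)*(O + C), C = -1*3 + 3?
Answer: -3300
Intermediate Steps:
C = 0 (C = -3 + 3 = 0)
L(Y) = -1 + Y
y(b, O) = O*(26 + b) (y(b, O) = (b + 26)*(O + 0) = (26 + b)*O = O*(26 + b))
-2673 + y(L(-14), k) = -2673 - 57*(26 + (-1 - 14)) = -2673 - 57*(26 - 15) = -2673 - 57*11 = -2673 - 627 = -3300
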